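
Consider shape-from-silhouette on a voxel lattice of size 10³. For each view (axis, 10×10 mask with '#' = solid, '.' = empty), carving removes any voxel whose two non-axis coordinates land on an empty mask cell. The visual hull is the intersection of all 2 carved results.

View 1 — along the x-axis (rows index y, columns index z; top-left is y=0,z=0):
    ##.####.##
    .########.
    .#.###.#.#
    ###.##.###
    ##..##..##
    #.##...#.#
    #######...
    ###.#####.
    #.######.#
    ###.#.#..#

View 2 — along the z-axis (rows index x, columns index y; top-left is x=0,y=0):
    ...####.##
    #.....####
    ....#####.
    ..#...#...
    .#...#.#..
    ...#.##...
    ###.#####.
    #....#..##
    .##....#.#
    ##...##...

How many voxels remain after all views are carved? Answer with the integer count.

before carving: 1000 voxels (10×10×10)
step 1: project along x, AND mask (70/100) → |grid| = 700
step 2: project along z, AND mask (44/100) → |grid| = 304

voxel count = 304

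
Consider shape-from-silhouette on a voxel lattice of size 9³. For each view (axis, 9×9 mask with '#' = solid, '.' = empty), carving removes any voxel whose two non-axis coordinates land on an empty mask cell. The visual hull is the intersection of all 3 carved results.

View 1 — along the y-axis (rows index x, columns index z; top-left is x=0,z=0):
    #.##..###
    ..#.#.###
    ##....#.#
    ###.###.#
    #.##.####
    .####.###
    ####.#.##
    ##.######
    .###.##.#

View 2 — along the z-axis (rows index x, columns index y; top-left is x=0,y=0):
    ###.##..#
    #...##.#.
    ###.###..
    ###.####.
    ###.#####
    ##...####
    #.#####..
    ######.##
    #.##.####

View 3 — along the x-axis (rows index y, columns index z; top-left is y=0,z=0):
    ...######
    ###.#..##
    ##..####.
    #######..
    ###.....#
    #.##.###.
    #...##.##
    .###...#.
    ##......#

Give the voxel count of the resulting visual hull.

remaining voxels: 215

full grid |V| = 729
[1] y-view keeps 57 columns → grid now 513
[2] z-view keeps 58 columns → grid now 375
[3] x-view keeps 47 columns → grid now 215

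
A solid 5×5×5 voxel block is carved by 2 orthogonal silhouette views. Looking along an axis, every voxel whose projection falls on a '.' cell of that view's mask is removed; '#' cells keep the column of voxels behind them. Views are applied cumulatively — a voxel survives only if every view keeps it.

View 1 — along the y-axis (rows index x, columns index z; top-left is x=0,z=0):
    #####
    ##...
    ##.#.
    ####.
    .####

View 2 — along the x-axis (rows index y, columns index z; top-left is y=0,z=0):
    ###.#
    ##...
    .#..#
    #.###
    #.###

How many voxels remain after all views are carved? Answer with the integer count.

start: 5×5×5 = 125 voxels
carve view 1 (along y, XZ-mask fill 18/25): 90 voxels remain
carve view 2 (along x, YZ-mask fill 16/25): 56 voxels remain

voxel count = 56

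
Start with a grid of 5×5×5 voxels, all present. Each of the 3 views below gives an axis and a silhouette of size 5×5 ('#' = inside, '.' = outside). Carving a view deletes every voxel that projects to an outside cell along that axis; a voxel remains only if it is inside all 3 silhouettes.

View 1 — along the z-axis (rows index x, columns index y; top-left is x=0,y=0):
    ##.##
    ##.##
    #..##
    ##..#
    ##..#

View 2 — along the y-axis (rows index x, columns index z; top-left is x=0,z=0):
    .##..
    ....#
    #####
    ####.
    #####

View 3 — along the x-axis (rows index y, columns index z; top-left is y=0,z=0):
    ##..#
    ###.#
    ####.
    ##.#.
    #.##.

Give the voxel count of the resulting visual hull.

voxel count = 34

before carving: 125 voxels (5×5×5)
after view 1 [z-axis, 17 of 25 cells solid] → remaining = 85
after view 2 [y-axis, 17 of 25 cells solid] → remaining = 54
after view 3 [x-axis, 17 of 25 cells solid] → remaining = 34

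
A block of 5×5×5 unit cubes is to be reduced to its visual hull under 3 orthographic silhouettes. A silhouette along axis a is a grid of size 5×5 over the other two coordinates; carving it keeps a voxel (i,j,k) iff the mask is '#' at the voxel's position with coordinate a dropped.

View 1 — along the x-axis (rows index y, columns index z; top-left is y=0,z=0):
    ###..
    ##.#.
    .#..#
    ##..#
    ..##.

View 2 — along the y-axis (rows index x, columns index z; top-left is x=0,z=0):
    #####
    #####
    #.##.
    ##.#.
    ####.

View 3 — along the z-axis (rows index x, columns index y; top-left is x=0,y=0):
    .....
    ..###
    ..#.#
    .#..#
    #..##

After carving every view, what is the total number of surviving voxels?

full grid |V| = 125
V1 x: intersect with YZ mask (13 set) -- 65 left
V2 y: intersect with XZ mask (20 set) -- 53 left
V3 z: intersect with XY mask (10 set) -- 20 left

20 voxels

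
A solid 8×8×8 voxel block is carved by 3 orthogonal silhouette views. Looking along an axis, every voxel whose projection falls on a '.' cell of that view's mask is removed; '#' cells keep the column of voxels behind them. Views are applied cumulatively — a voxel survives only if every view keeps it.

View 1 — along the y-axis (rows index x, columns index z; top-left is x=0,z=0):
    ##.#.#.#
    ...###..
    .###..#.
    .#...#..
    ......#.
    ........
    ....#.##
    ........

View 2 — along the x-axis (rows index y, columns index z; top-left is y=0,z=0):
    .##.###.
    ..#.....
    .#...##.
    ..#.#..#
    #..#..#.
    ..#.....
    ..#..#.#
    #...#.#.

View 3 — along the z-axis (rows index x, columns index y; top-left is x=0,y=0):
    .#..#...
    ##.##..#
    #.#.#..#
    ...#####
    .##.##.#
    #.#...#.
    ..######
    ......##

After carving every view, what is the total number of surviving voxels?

start: 8×8×8 = 512 voxels
after view 1 [y-axis, 18 of 64 cells solid] → remaining = 144
after view 2 [x-axis, 22 of 64 cells solid] → remaining = 47
after view 3 [z-axis, 32 of 64 cells solid] → remaining = 26

voxel count = 26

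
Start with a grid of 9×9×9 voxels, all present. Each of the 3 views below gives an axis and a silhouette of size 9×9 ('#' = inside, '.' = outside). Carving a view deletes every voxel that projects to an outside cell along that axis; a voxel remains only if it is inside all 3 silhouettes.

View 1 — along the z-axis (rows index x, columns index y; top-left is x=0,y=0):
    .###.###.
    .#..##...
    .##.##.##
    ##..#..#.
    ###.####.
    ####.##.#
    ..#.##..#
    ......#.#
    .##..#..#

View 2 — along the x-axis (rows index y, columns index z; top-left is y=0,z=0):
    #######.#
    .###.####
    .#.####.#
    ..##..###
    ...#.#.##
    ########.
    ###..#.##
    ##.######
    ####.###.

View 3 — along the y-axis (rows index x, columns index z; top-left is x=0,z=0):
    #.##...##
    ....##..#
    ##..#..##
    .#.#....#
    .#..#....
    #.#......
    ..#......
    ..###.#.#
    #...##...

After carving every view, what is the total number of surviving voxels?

before carving: 729 voxels (9×9×9)
[1] z-view keeps 43 columns → grid now 387
[2] x-view keeps 59 columns → grid now 286
[3] y-view keeps 29 columns → grid now 94

|visual hull| = 94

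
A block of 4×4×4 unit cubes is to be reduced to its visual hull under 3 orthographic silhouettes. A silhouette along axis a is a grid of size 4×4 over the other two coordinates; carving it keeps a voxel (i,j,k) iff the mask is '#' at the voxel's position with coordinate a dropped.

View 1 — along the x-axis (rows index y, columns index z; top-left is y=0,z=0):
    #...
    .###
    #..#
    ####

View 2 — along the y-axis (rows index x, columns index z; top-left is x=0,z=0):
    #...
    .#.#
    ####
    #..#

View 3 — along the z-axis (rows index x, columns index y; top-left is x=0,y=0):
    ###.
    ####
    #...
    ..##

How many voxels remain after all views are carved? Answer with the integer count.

voxel count = 12

initial block: 4^3 = 64
V1 x: intersect with YZ mask (10 set) -- 40 left
V2 y: intersect with XZ mask (9 set) -- 24 left
V3 z: intersect with XY mask (10 set) -- 12 left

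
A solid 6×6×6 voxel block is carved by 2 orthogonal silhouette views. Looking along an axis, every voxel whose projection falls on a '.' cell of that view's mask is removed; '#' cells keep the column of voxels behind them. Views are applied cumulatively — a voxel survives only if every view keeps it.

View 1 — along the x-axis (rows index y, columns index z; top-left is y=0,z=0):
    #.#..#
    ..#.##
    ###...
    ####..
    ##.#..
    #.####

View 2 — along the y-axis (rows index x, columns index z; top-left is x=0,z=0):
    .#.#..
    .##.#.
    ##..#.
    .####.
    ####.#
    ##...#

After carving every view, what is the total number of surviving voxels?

remaining voxels: 69

full grid |V| = 216
  1. axis=0 (YZ plane), |mask|=21  ⇒  voxels=126
  2. axis=1 (XZ plane), |mask|=20  ⇒  voxels=69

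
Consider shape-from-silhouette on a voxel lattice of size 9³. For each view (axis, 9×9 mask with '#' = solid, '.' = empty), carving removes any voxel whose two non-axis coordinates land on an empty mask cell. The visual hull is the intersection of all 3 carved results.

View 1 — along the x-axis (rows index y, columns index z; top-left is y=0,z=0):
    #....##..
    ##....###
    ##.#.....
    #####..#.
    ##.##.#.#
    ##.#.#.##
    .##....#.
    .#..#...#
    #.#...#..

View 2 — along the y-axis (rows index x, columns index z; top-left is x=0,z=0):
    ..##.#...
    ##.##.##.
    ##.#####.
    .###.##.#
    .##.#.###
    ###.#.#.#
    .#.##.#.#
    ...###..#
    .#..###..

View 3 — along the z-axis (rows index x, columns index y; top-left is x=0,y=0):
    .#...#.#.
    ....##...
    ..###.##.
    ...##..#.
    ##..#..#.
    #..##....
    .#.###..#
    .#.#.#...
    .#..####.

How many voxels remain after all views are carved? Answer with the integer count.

full grid |V| = 729
[1] x-view keeps 38 columns → grid now 342
[2] y-view keeps 47 columns → grid now 197
[3] z-view keeps 33 columns → grid now 91

|visual hull| = 91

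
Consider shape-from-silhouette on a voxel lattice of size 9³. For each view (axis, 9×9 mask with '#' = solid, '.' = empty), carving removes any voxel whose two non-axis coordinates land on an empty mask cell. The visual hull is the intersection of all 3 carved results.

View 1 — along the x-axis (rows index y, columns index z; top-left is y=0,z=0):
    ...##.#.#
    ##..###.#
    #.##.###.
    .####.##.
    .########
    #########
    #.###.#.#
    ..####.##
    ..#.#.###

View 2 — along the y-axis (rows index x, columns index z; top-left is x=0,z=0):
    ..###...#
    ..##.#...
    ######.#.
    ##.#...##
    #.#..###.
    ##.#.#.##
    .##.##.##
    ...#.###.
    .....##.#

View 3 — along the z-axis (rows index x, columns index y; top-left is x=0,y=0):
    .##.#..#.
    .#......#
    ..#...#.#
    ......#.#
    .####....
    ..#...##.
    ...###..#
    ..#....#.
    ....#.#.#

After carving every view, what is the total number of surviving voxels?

start: 9×9×9 = 729 voxels
  1. axis=0 (YZ plane), |mask|=56  ⇒  voxels=504
  2. axis=1 (XZ plane), |mask|=43  ⇒  voxels=263
  3. axis=2 (XY plane), |mask|=27  ⇒  voxels=91

91 voxels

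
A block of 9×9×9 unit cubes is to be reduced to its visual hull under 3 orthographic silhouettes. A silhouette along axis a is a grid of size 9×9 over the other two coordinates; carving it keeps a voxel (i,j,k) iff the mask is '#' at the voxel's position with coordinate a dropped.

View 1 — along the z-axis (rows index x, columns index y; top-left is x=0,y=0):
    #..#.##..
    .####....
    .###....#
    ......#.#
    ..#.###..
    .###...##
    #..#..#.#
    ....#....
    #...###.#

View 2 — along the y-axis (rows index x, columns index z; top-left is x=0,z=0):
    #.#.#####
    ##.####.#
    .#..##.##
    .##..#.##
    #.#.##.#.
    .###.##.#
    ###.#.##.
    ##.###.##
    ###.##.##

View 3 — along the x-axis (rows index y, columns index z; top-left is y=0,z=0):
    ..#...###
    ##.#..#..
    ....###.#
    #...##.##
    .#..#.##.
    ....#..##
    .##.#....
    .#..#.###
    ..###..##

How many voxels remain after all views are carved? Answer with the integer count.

remaining voxels: 98

full grid |V| = 729
  1. axis=2 (XY plane), |mask|=33  ⇒  voxels=297
  2. axis=1 (XZ plane), |mask|=55  ⇒  voxels=202
  3. axis=0 (YZ plane), |mask|=37  ⇒  voxels=98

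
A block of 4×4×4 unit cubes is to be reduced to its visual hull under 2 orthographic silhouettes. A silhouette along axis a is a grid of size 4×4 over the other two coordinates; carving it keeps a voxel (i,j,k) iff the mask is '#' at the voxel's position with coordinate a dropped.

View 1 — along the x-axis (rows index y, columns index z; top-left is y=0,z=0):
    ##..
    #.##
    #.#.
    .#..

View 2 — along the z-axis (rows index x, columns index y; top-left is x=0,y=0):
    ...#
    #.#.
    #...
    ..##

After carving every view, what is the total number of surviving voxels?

initial block: 4^3 = 64
carve view 1 (along x, YZ-mask fill 8/16): 32 voxels remain
carve view 2 (along z, XY-mask fill 6/16): 10 voxels remain

|visual hull| = 10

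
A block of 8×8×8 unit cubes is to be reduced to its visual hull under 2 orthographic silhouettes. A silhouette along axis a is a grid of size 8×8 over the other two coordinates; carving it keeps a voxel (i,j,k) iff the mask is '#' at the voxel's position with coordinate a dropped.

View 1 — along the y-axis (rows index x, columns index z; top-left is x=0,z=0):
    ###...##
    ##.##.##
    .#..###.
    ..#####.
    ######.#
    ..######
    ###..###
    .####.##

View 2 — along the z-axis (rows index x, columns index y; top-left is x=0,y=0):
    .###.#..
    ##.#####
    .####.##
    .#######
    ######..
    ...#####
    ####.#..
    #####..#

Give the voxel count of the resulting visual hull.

259 voxels

before carving: 512 voxels (8×8×8)
step 1: project along y, AND mask (45/64) → |grid| = 360
step 2: project along z, AND mask (46/64) → |grid| = 259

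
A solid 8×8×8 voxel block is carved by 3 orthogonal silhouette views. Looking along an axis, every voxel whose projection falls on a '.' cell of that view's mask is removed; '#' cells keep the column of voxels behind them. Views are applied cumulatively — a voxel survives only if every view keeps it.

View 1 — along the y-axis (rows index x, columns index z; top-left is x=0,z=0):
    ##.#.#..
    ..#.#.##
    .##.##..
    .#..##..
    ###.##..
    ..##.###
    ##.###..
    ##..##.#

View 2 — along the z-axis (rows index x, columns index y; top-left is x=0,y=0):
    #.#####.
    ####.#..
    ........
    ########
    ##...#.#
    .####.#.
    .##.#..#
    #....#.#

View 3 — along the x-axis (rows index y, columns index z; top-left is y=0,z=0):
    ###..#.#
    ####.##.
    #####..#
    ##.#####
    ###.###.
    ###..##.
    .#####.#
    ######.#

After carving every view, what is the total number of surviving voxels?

initial block: 8^3 = 512
carve view 1 (along y, XZ-mask fill 35/64): 280 voxels remain
carve view 2 (along z, XY-mask fill 35/64): 148 voxels remain
carve view 3 (along x, YZ-mask fill 48/64): 115 voxels remain

voxel count = 115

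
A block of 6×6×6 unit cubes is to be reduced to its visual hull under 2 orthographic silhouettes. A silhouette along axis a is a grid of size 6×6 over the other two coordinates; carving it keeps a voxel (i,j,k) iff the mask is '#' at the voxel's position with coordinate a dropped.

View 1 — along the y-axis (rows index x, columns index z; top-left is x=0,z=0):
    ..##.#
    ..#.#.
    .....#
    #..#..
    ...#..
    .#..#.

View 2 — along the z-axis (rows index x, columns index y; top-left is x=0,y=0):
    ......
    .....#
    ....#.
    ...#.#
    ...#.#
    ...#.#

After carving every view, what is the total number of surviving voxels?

before carving: 216 voxels (6×6×6)
step 1: project along y, AND mask (11/36) → |grid| = 66
step 2: project along z, AND mask (8/36) → |grid| = 13

remaining voxels: 13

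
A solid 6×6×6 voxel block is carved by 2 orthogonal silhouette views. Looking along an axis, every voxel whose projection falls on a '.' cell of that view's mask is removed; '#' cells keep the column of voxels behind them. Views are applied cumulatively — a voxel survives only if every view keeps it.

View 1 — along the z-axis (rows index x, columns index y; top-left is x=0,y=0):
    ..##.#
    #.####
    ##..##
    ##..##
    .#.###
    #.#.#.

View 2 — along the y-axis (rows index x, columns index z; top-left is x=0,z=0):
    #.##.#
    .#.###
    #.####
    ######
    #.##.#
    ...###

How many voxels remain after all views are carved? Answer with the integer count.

initial block: 6^3 = 216
step 1: project along z, AND mask (23/36) → |grid| = 138
step 2: project along y, AND mask (26/36) → |grid| = 101

voxel count = 101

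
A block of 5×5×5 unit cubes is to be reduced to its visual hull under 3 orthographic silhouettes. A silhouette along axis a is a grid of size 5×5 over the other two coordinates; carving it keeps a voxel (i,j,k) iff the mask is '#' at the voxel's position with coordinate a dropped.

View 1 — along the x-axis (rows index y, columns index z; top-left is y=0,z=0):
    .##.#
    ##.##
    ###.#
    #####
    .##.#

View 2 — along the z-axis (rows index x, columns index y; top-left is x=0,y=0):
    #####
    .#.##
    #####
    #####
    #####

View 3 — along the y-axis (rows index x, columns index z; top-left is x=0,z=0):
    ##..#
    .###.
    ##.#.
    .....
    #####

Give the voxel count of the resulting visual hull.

start: 5×5×5 = 125 voxels
V1 x: intersect with YZ mask (19 set) -- 95 left
V2 z: intersect with XY mask (23 set) -- 88 left
V3 y: intersect with XZ mask (14 set) -- 49 left

|visual hull| = 49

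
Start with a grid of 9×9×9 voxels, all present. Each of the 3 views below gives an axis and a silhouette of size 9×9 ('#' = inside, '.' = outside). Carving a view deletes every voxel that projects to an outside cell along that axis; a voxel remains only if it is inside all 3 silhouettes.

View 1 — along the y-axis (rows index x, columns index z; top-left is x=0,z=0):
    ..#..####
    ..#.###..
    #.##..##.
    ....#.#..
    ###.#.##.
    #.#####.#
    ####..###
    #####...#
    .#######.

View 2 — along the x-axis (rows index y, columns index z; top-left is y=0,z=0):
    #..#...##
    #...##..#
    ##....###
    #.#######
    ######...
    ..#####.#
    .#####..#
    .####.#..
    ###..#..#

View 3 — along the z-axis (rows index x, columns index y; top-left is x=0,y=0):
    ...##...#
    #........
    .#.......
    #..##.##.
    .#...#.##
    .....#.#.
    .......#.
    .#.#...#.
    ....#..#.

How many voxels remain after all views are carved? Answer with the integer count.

65 voxels

start: 9×9×9 = 729 voxels
step 1: project along y, AND mask (49/81) → |grid| = 441
step 2: project along x, AND mask (49/81) → |grid| = 263
step 3: project along z, AND mask (22/81) → |grid| = 65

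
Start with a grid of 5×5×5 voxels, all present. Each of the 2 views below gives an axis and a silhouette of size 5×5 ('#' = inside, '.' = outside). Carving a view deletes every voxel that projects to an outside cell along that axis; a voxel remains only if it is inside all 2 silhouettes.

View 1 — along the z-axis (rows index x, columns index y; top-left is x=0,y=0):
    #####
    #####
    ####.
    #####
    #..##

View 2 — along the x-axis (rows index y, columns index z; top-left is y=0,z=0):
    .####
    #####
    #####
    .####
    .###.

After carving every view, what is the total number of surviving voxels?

before carving: 125 voxels (5×5×5)
  1. axis=2 (XY plane), |mask|=22  ⇒  voxels=110
  2. axis=0 (YZ plane), |mask|=21  ⇒  voxels=92

|visual hull| = 92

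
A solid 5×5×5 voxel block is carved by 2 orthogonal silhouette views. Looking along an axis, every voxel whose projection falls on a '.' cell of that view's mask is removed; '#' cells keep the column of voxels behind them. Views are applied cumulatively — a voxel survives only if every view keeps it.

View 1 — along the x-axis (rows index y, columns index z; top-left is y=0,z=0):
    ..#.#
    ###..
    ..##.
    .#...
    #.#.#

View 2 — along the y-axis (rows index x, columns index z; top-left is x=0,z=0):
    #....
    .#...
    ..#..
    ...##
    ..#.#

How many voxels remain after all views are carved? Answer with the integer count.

initial block: 5^3 = 125
after view 1 [x-axis, 11 of 25 cells solid] → remaining = 55
after view 2 [y-axis, 7 of 25 cells solid] → remaining = 17

17 voxels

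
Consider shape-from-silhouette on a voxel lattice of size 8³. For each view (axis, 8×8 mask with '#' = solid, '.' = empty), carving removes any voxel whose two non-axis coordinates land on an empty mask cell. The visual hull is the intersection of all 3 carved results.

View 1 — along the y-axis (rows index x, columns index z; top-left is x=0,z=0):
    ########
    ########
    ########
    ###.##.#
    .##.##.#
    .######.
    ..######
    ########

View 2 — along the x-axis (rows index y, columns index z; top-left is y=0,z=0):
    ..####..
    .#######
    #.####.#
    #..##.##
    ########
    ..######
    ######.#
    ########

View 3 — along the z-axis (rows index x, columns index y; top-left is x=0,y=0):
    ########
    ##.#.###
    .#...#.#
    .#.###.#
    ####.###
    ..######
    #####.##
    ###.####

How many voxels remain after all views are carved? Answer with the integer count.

remaining voxels: 272

before carving: 512 voxels (8×8×8)
[1] y-view keeps 55 columns → grid now 440
[2] x-view keeps 51 columns → grid now 356
[3] z-view keeps 49 columns → grid now 272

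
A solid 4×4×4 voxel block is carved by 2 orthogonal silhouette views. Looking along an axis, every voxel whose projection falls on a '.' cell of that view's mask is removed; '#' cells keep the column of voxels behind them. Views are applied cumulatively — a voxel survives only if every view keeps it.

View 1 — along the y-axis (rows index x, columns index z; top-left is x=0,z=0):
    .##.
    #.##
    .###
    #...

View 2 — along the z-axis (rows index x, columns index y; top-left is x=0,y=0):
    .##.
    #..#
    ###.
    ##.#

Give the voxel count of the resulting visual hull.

before carving: 64 voxels (4×4×4)
[1] y-view keeps 9 columns → grid now 36
[2] z-view keeps 10 columns → grid now 22

voxel count = 22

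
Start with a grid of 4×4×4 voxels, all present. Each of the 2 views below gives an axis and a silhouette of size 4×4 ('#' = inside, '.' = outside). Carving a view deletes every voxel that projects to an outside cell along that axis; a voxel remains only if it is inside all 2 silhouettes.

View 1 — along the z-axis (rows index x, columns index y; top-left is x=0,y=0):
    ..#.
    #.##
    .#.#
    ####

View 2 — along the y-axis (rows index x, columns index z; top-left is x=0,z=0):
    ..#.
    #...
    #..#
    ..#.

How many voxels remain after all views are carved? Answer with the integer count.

voxel count = 12

before carving: 64 voxels (4×4×4)
carve view 1 (along z, XY-mask fill 10/16): 40 voxels remain
carve view 2 (along y, XZ-mask fill 5/16): 12 voxels remain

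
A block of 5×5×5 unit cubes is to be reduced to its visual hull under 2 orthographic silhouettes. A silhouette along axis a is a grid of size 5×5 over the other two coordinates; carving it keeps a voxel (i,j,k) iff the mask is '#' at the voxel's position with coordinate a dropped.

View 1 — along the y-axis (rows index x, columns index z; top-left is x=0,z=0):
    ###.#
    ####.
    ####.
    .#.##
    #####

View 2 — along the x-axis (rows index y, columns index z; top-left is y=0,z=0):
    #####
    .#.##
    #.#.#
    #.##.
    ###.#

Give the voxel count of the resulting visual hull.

start: 5×5×5 = 125 voxels
V1 y: intersect with XZ mask (20 set) -- 100 left
V2 x: intersect with YZ mask (18 set) -- 71 left

|visual hull| = 71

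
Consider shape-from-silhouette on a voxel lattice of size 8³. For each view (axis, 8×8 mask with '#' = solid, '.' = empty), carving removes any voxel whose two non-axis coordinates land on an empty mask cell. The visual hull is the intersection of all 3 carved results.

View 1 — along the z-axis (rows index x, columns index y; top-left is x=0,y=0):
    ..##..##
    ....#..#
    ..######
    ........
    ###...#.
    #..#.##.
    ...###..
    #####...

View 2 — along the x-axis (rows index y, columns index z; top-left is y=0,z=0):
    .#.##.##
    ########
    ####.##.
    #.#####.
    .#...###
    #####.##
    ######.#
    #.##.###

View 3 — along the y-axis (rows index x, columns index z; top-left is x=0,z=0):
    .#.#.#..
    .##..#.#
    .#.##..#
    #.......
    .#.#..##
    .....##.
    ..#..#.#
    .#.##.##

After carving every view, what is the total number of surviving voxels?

voxel count = 76

start: 8×8×8 = 512 voxels
after view 1 [z-axis, 28 of 64 cells solid] → remaining = 224
after view 2 [x-axis, 49 of 64 cells solid] → remaining = 168
after view 3 [y-axis, 26 of 64 cells solid] → remaining = 76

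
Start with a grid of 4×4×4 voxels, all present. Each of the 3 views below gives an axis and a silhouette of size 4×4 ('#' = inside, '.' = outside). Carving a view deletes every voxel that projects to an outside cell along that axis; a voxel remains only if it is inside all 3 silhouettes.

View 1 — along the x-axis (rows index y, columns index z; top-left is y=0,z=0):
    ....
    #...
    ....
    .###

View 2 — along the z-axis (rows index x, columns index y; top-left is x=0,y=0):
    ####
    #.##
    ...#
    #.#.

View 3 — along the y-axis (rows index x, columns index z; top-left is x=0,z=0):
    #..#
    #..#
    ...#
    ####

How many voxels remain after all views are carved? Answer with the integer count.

remaining voxels: 4

full grid |V| = 64
carve view 1 (along x, YZ-mask fill 4/16): 16 voxels remain
carve view 2 (along z, XY-mask fill 10/16): 10 voxels remain
carve view 3 (along y, XZ-mask fill 9/16): 4 voxels remain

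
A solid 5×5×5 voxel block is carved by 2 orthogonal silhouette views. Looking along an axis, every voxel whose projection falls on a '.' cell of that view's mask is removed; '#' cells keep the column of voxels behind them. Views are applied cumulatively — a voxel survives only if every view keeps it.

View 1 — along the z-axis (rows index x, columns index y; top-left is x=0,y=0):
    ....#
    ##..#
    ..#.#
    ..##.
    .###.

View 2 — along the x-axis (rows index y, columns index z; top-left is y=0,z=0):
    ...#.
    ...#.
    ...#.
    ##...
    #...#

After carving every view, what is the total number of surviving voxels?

|visual hull| = 16

full grid |V| = 125
[1] z-view keeps 11 columns → grid now 55
[2] x-view keeps 7 columns → grid now 16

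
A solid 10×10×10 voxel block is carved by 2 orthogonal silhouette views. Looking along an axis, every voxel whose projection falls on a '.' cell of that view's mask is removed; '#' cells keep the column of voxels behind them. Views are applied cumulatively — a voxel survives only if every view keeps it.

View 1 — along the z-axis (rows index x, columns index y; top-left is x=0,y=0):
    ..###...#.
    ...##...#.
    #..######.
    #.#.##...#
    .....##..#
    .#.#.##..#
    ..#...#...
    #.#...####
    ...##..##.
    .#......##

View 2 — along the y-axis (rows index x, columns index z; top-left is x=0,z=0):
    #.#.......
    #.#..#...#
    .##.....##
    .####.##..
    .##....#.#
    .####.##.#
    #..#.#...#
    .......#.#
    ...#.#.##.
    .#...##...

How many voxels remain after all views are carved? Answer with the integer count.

|visual hull| = 170

initial block: 10^3 = 1000
step 1: project along z, AND mask (42/100) → |grid| = 420
step 2: project along y, AND mask (40/100) → |grid| = 170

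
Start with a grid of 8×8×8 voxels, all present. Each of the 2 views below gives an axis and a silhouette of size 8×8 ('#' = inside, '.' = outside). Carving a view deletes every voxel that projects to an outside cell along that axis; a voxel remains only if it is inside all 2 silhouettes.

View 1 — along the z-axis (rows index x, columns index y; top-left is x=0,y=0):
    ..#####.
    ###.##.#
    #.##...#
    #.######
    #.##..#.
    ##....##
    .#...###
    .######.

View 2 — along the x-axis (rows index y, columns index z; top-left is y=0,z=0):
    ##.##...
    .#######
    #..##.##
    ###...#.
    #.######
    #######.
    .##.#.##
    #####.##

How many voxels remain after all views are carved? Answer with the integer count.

226 voxels

start: 8×8×8 = 512 voxels
[1] z-view keeps 40 columns → grid now 320
[2] x-view keeps 46 columns → grid now 226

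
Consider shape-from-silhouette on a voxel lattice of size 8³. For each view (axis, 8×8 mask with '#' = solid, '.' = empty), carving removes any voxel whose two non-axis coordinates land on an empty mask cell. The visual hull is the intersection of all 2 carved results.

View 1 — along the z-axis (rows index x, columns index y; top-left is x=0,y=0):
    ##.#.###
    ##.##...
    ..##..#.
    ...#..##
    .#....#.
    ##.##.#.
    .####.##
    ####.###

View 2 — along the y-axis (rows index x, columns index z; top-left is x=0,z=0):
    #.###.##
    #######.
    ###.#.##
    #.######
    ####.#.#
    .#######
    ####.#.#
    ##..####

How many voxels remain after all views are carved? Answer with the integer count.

full grid |V| = 512
after view 1 [z-axis, 36 of 64 cells solid] → remaining = 288
after view 2 [y-axis, 51 of 64 cells solid] → remaining = 228

228 voxels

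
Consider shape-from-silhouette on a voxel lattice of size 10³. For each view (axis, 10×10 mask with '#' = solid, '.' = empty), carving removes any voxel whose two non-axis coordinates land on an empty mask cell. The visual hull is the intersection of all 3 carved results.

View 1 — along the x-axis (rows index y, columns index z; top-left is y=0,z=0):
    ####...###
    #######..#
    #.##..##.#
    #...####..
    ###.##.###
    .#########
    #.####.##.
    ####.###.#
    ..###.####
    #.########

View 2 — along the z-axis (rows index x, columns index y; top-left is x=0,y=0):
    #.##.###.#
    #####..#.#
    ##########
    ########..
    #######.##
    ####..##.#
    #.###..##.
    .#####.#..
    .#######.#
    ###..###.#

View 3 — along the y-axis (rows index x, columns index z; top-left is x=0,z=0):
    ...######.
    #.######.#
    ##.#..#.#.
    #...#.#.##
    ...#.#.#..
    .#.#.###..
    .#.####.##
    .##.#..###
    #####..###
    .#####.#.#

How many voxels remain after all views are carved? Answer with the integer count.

start: 10×10×10 = 1000 voxels
step 1: project along x, AND mask (74/100) → |grid| = 740
step 2: project along z, AND mask (75/100) → |grid| = 549
step 3: project along y, AND mask (60/100) → |grid| = 318

|visual hull| = 318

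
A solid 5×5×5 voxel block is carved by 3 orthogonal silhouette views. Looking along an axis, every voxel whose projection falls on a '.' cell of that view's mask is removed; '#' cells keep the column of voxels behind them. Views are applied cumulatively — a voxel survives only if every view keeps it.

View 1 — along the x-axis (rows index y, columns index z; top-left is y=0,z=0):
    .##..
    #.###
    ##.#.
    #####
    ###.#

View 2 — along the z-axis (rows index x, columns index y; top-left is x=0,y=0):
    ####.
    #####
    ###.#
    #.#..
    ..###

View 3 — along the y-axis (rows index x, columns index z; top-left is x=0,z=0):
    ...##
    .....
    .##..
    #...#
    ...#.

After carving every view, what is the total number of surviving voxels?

|visual hull| = 14

full grid |V| = 125
after view 1 [x-axis, 18 of 25 cells solid] → remaining = 90
after view 2 [z-axis, 18 of 25 cells solid] → remaining = 62
after view 3 [y-axis, 7 of 25 cells solid] → remaining = 14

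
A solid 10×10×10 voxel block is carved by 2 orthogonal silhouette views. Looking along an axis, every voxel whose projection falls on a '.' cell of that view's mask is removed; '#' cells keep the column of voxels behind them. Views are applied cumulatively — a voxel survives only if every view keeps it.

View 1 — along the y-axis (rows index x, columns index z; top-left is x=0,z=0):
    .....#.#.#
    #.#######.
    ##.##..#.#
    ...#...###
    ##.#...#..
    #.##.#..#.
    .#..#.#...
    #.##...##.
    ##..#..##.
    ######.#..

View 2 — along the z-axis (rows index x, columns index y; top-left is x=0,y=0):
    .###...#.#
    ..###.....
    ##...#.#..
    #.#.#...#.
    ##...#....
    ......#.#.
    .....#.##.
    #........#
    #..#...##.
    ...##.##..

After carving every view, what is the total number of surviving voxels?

voxel count = 168

before carving: 1000 voxels (10×10×10)
V1 y: intersect with XZ mask (50 set) -- 500 left
V2 z: intersect with XY mask (34 set) -- 168 left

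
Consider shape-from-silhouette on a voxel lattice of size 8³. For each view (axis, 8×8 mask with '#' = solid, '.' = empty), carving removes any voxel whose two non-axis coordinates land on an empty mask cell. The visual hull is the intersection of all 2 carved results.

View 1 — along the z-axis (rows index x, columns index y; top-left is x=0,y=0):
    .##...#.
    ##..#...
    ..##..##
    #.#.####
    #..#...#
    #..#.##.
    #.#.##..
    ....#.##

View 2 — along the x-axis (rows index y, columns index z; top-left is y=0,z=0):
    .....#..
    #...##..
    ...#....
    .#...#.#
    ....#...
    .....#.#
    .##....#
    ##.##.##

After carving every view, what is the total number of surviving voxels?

initial block: 8^3 = 512
step 1: project along z, AND mask (30/64) → |grid| = 240
step 2: project along x, AND mask (20/64) → |grid| = 73

voxel count = 73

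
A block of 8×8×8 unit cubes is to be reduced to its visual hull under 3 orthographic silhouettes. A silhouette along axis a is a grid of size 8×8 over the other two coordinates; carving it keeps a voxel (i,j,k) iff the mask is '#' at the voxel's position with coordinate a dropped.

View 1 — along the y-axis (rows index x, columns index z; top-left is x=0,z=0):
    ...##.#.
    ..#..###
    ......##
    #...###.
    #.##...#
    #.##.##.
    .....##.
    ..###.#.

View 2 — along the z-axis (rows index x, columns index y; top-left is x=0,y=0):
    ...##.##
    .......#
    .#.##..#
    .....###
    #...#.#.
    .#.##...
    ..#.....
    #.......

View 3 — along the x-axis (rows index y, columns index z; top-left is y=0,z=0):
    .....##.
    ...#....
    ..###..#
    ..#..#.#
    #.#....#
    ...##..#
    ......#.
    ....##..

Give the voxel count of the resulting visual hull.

voxel count = 18

full grid |V| = 512
[1] y-view keeps 28 columns → grid now 224
[2] z-view keeps 20 columns → grid now 69
[3] x-view keeps 19 columns → grid now 18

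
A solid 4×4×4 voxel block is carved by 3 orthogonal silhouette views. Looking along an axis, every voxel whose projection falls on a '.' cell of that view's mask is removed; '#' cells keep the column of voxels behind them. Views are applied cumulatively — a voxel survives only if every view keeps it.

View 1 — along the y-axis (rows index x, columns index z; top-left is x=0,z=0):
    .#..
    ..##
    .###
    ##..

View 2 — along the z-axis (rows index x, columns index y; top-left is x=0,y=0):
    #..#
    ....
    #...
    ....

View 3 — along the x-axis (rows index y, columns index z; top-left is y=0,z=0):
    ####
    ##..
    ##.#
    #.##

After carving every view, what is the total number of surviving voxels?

before carving: 64 voxels (4×4×4)
step 1: project along y, AND mask (8/16) → |grid| = 32
step 2: project along z, AND mask (3/16) → |grid| = 5
step 3: project along x, AND mask (12/16) → |grid| = 4

4 voxels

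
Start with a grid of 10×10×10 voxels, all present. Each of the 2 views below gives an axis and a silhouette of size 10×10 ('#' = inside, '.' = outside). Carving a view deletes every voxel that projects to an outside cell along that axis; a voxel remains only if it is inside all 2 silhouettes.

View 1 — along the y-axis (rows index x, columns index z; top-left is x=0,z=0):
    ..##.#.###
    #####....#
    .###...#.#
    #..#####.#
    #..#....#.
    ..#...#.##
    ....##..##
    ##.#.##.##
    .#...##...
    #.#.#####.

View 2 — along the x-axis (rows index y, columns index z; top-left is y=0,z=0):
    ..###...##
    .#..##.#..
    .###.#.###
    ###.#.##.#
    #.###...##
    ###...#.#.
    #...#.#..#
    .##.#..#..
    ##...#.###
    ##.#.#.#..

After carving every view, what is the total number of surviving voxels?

remaining voxels: 271

before carving: 1000 voxels (10×10×10)
  1. axis=1 (XZ plane), |mask|=52  ⇒  voxels=520
  2. axis=0 (YZ plane), |mask|=53  ⇒  voxels=271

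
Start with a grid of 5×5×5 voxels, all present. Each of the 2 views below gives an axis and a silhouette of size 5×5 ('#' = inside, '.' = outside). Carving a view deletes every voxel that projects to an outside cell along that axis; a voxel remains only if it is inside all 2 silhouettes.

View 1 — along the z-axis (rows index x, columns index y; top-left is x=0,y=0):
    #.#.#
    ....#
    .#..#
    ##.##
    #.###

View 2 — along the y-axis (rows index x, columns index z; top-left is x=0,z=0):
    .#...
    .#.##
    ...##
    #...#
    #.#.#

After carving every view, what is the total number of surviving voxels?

remaining voxels: 30

initial block: 5^3 = 125
[1] z-view keeps 14 columns → grid now 70
[2] y-view keeps 11 columns → grid now 30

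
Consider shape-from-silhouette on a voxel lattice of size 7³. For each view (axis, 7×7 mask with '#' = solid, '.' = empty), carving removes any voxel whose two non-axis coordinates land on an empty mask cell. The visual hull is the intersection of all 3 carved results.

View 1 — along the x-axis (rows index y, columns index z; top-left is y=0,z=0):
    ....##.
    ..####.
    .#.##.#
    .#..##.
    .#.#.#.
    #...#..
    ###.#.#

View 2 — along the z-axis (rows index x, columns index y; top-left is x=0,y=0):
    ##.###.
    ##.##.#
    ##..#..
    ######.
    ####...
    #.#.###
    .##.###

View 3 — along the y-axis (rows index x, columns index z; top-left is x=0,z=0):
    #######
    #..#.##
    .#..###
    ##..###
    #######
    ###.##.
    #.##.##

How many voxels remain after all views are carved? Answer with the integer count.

|visual hull| = 78

before carving: 343 voxels (7×7×7)
[1] x-view keeps 23 columns → grid now 161
[2] z-view keeps 33 columns → grid now 105
[3] y-view keeps 37 columns → grid now 78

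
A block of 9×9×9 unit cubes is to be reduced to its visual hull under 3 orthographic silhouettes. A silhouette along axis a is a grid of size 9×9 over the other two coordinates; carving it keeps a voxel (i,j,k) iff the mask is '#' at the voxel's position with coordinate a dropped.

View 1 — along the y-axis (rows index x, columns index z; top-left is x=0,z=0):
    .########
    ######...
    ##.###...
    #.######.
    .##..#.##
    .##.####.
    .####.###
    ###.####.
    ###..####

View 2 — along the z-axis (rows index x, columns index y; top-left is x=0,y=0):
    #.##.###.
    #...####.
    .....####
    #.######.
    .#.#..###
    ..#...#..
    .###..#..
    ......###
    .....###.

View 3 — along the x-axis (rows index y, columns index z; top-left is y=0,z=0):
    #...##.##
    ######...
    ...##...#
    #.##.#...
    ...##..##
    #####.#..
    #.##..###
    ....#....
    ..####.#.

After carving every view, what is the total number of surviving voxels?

|visual hull| = 116

initial block: 9^3 = 729
V1 y: intersect with XZ mask (58 set) -- 522 left
V2 z: intersect with XY mask (39 set) -- 254 left
V3 x: intersect with YZ mask (40 set) -- 116 left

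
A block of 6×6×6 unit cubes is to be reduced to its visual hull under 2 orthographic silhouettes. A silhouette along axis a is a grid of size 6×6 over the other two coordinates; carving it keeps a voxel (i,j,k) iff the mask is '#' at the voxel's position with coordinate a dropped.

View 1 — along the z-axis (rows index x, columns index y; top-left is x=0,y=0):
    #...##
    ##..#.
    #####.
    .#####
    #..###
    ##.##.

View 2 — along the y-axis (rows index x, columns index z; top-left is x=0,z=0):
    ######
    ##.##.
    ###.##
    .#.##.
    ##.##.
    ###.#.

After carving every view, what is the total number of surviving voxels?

start: 6×6×6 = 216 voxels
[1] z-view keeps 24 columns → grid now 144
[2] y-view keeps 26 columns → grid now 102

|visual hull| = 102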